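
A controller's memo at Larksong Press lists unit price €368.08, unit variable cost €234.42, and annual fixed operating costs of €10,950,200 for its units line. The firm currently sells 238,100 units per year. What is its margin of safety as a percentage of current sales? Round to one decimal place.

65.6%

Contribution margin per unit = €368.08 − €234.42 = €133.66. Break-even units = €10,950,200 ÷ €133.66 = 81,925.78; break-even revenue = 81,925.78 × €368.08 = €30,155,241.78.
Actual sales revenue = 238,100 × €368.08 = €87,639,848.00.
Margin of safety = (€87,639,848.00 − €30,155,241.78) ÷ €87,639,848.00 = 65.6%.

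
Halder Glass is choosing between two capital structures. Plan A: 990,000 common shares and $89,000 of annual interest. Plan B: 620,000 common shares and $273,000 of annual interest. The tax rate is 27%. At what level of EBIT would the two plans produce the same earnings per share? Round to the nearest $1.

At indifference, (EBIT − 89,000)(1 − t)/990,000 = (EBIT − 273,000)(1 − t)/620,000.
Cancelling (1 − t) and cross-multiplying: 620,000·(EBIT − 89,000) = 990,000·(EBIT − 273,000).
EBIT × (990,000 − 620,000) = 273,000 × 990,000 − 89,000 × 620,000 = 215,090,000,000, so EBIT = 215,090,000,000 ÷ 370,000 = 581,324.32.

$581,324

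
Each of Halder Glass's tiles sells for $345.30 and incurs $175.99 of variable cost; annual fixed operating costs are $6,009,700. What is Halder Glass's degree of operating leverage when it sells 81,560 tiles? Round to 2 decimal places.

Contribution at this volume is 81,560 × $169.31 = $13,808,923.60.
EBIT = $13,808,923.60 − $6,009,700 = $7,799,223.60.
So DOL = total CM / EBIT = $13,808,923.60 / $7,799,223.60 = 1.7706.

1.77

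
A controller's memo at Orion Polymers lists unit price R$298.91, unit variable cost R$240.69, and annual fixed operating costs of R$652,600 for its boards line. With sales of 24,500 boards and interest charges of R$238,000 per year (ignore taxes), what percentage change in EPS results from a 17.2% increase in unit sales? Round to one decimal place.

Total contribution margin = 24,500 × R$58.22 = R$1,426,390.00.
Subtracting fixed costs: EBIT = R$1,426,390.00 − R$652,600 = R$773,790.00.
After interest of R$238,000.00, pre-tax earnings = R$535,790.00.
Degree of combined leverage = contribution ÷ (EBIT − I) = R$1,426,390.00 ÷ R$535,790.00 = 2.6622.
%ΔEPS = DCL × %ΔSales = 2.6622 × +17.2% = +45.8%.

+45.8%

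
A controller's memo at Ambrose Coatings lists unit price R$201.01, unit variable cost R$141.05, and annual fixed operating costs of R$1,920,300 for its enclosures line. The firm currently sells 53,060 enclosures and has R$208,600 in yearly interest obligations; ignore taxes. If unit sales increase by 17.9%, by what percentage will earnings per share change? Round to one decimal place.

Total contribution margin = 53,060 × R$59.96 = R$3,181,477.60.
Subtracting fixed costs: EBIT = R$3,181,477.60 − R$1,920,300 = R$1,261,177.60.
After interest of R$208,600.00, pre-tax earnings = R$1,052,577.60.
DCL = total CM / (EBIT − I) = R$3,181,477.60 / R$1,052,577.60 = 3.0226.
EPS therefore changes by 3.0226 × (+17.9%) = +54.1%.

+54.1%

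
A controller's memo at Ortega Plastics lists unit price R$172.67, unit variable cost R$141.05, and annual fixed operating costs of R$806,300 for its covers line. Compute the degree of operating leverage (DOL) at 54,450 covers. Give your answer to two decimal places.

Contribution at this volume is 54,450 × R$31.62 = R$1,721,709.00.
Operating income = contribution − fixed costs = R$1,721,709.00 − R$806,300 = R$915,409.00.
DOL = contribution ÷ EBIT = R$1,721,709.00 ÷ R$915,409.00 = 1.8808.

1.88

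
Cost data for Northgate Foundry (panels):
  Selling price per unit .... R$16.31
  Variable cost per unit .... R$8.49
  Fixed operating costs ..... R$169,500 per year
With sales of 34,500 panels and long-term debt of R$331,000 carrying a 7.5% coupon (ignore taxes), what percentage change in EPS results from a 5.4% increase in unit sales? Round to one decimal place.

Contribution at this volume is 34,500 × R$7.82 = R$269,790.00.
Operating income = contribution − fixed costs = R$269,790.00 − R$169,500 = R$100,290.00.
Interest = R$24,825.00, so EBIT − I = R$75,465.00.
DCL = total CM / (EBIT − I) = R$269,790.00 / R$75,465.00 = 3.5750.
%ΔEPS = DCL × %ΔSales = 3.5750 × +5.4% = +19.3%.

+19.3%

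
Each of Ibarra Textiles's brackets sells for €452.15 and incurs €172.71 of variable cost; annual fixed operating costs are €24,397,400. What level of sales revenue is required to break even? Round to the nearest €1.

€39,476,397

CM per unit = €452.15 − €172.71 = €279.44; CM ratio = €279.44 / €452.15 = 0.6180.
Break-even sales = FC ÷ CM ratio = €24,397,400 × €452.15 / €279.44 = €39,476,397.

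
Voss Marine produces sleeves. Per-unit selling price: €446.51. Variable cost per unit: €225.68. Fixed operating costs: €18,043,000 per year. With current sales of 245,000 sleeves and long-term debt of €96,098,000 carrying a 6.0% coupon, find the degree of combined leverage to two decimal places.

Contribution at this volume is 245,000 × €220.83 = €54,103,350.00.
Subtracting fixed costs: EBIT = €54,103,350.00 − €18,043,000 = €36,060,350.00. Interest = €5,765,880.00, so EBIT − I = €30,294,470.00.
Degree of total leverage = total CM / (EBIT − interest) = €54,103,350.00 / €30,294,470.00 = 1.7859.

1.79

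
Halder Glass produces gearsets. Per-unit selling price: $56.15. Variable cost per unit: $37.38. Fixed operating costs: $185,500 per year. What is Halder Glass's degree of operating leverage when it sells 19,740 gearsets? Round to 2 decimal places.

2.00

At 19,740 units, contribution = 19,740 × $18.77 = $370,519.80.
Operating income = contribution − fixed costs = $370,519.80 − $185,500 = $185,019.80.
So DOL = total CM / EBIT = $370,519.80 / $185,019.80 = 2.0026.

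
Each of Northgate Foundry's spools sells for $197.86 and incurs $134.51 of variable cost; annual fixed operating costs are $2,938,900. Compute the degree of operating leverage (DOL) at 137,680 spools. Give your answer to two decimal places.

Contribution at this volume is 137,680 × $63.35 = $8,722,028.00.
EBIT = $8,722,028.00 − $2,938,900 = $5,783,128.00.
So DOL = total CM / EBIT = $8,722,028.00 / $5,783,128.00 = 1.5082.

1.51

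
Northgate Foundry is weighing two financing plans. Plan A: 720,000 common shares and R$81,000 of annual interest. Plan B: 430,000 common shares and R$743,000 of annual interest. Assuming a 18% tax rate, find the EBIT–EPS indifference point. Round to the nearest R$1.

R$1,724,586

At indifference, (EBIT − 81,000)(1 − t)/720,000 = (EBIT − 743,000)(1 − t)/430,000.
Cancelling (1 − t) and cross-multiplying: 430,000·(EBIT − 81,000) = 720,000·(EBIT − 743,000).
Solving, EBIT = (743,000·720,000 − 81,000·430,000) / (720,000 − 430,000) = 500,130,000,000 / 290,000 = 1,724,586.21.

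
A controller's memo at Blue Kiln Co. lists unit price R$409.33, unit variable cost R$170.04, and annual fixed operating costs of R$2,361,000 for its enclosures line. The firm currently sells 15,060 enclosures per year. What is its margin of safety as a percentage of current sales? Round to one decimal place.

34.5%

Each unit contributes R$409.33 − R$170.04 = R$239.29. Break-even units = R$2,361,000 ÷ R$239.29 = 9,866.69; break-even revenue = 9,866.69 × R$409.33 = R$4,038,731.79.
Current sales = 15,060 × R$409.33 = R$6,164,509.80.
Margin of safety = (R$6,164,509.80 − R$4,038,731.79) ÷ R$6,164,509.80 = 34.5%.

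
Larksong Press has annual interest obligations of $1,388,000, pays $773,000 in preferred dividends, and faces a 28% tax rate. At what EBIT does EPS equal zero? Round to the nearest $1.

$2,461,611

Preferred dividends are paid after tax, so their pre-tax equivalent is $773,000 ÷ (1 − 0.28) = $1,073,611.11.
EPS = 0 when EBIT covers interest plus the pre-tax preferred burden: $1,388,000 + $1,073,611.11 = $2,461,611.11.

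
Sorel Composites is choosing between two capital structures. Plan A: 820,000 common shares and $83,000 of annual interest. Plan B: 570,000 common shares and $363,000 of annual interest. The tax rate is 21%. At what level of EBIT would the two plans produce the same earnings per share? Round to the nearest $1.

$1,001,400

At indifference, (EBIT − 83,000)(1 − t)/820,000 = (EBIT − 363,000)(1 − t)/570,000.
The (1 − t) factor cancels: (EBIT − 83,000) × 570,000 = (EBIT − 363,000) × 820,000.
Solving, EBIT = (363,000·820,000 − 83,000·570,000) / (820,000 − 570,000) = 250,350,000,000 / 250,000 = 1,001,400.00.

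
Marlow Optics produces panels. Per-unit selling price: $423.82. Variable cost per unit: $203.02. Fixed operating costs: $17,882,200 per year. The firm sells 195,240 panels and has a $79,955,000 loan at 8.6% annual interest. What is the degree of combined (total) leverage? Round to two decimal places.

Total contribution margin = 195,240 × $220.80 = $43,108,992.00.
Operating income = contribution − fixed costs = $43,108,992.00 − $17,882,200 = $25,226,792.00. Interest = $6,876,130.00, so EBIT − I = $18,350,662.00.
Degree of total leverage = total CM / (EBIT − interest) = $43,108,992.00 / $18,350,662.00 = 2.3492.

2.35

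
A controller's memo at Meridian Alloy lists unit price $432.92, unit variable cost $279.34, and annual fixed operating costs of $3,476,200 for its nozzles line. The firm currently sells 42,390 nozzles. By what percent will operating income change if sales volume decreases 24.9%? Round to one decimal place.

-53.4%

Contribution at this volume is 42,390 × $153.58 = $6,510,256.20.
Subtracting fixed costs: EBIT = $6,510,256.20 − $3,476,200 = $3,034,056.20.
Degree of operating leverage = $6,510,256.20 / $3,034,056.20 = 2.1457.
Operating income changes by 2.1457 × -24.9% = -53.4%.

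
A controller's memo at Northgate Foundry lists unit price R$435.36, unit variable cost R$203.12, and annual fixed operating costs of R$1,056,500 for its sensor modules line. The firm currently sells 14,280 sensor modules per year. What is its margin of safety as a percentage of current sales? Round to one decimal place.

68.1%

Unit CM = price − variable cost = R$435.36 − R$203.12 = R$232.24. Break-even units = R$1,056,500 ÷ R$232.24 = 4,549.17; break-even revenue = 4,549.17 × R$435.36 = R$1,980,528.07.
Actual sales revenue = 14,280 × R$435.36 = R$6,216,940.80.
Margin of safety = (R$6,216,940.80 − R$1,980,528.07) ÷ R$6,216,940.80 = 68.1%.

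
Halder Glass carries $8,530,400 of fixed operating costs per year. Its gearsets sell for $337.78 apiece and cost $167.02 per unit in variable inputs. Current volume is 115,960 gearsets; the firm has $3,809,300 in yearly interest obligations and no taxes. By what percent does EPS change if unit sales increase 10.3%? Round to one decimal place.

+27.3%

Total contribution margin = 115,960 × $170.76 = $19,801,329.60.
Operating income = contribution − fixed costs = $19,801,329.60 − $8,530,400 = $11,270,929.60.
Interest = $3,809,300.00, so EBIT − I = $7,461,629.60.
DCL = total CM / (EBIT − I) = $19,801,329.60 / $7,461,629.60 = 2.6538.
EPS therefore changes by 2.6538 × (+10.3%) = +27.3%.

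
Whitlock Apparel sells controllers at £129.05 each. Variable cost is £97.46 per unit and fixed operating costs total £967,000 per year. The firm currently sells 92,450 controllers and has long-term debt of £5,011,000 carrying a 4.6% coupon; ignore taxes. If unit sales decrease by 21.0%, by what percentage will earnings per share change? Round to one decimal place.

-35.6%

At 92,450 units, contribution = 92,450 × £31.59 = £2,920,495.50.
EBIT = £2,920,495.50 − £967,000 = £1,953,495.50.
Interest = £230,506.00, so EBIT − I = £1,722,989.50.
Degree of combined leverage = contribution ÷ (EBIT − I) = £2,920,495.50 ÷ £1,722,989.50 = 1.6950.
%ΔEPS = DCL × %ΔSales = 1.6950 × -21.0% = -35.6%.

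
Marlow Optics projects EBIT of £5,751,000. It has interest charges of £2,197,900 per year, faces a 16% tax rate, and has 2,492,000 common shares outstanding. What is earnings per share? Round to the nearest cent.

Pre-tax income = £5,751,000 − £2,197,900.00 = £3,553,100.00.
After tax at 16%: net income = £3,553,100.00 × 0.84 = £2,984,604.00.
Per share: £2,984,604.00 / 2,492,000 shares = £1.20.

£1.20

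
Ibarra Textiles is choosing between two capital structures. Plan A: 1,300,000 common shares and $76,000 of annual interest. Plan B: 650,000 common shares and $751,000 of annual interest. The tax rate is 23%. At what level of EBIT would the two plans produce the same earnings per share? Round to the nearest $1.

$1,426,000

At indifference, (EBIT − 76,000)(1 − t)/1,300,000 = (EBIT − 751,000)(1 − t)/650,000.
The (1 − t) factor cancels: (EBIT − 76,000) × 650,000 = (EBIT − 751,000) × 1,300,000.
EBIT × (1,300,000 − 650,000) = 751,000 × 1,300,000 − 76,000 × 650,000 = 926,900,000,000, so EBIT = 926,900,000,000 ÷ 650,000 = 1,426,000.00.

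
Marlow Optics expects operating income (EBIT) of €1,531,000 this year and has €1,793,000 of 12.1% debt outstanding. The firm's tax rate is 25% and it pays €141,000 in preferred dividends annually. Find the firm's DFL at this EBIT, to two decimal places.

Annual interest charges come to €216,953.00.
Preferred dividends grossed up pre-tax: €141,000 / (1 − 0.25) = €188,000.00.
DFL = EBIT ÷ [EBIT − I − D_p/(1−t)] = €1,531,000 ÷ [€1,531,000 − €216,953.00 − €188,000.00] = €1,531,000 ÷ €1,126,047.00 = 1.3596.

1.36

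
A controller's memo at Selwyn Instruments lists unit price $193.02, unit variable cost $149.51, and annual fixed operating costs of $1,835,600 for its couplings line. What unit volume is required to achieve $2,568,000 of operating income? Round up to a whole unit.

101,209 couplings

Unit CM = price − variable cost = $193.02 − $149.51 = $43.51.
Need Q such that Q × $43.51 − $1,835,600 = $2,568,000, i.e. Q = $4,403,600 / $43.51 = 101,208.92 → 101,209.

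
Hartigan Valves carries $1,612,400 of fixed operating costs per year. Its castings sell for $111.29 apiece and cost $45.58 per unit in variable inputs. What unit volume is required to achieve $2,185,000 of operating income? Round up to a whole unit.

Contribution margin per unit = $111.29 − $45.58 = $65.71.
Units = (FC + target) / CM = ($1,612,400 + $2,185,000) / $65.71 = 57,790.29, so 57,791 castings.

57,791 castings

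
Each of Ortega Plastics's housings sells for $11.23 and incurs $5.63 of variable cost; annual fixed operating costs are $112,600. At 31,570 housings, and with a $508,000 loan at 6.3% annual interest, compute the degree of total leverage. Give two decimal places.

Contribution at this volume is 31,570 × $5.60 = $176,792.00.
Operating income = contribution − fixed costs = $176,792.00 − $112,600 = $64,192.00. Interest = $32,004.00, so EBIT − I = $32,188.00.
Degree of total leverage = total CM / (EBIT − interest) = $176,792.00 / $32,188.00 = 5.4925.

5.49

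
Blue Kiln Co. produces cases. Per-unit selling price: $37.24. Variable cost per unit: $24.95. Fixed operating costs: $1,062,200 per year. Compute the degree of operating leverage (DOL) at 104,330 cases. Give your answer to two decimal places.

Contribution at this volume is 104,330 × $12.29 = $1,282,215.70.
Subtracting fixed costs: EBIT = $1,282,215.70 − $1,062,200 = $220,015.70.
So DOL = total CM / EBIT = $1,282,215.70 / $220,015.70 = 5.8278.

5.83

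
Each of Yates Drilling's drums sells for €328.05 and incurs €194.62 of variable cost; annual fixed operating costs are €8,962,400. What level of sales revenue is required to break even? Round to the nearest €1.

€22,034,890

Contribution margin per unit = €328.05 − €194.62 = €133.43, a CM ratio of €133.43 ÷ €328.05 = 0.4067.
Break-even sales = FC ÷ CM ratio = €8,962,400 × €328.05 / €133.43 = €22,034,890.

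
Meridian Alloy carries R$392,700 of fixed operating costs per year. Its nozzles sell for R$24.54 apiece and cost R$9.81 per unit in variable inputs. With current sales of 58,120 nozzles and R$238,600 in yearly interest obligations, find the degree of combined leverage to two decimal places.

Total contribution margin = 58,120 × R$14.73 = R$856,107.60.
Operating income = contribution − fixed costs = R$856,107.60 − R$392,700 = R$463,407.60. Interest = R$238,600.00.
DOL = R$856,107.60 ÷ R$463,407.60 = 1.8474; DFL = R$463,407.60 ÷ R$224,807.60 = 2.0614.
DCL = DOL × DFL = 1.8474 × 2.0614 = 3.8082.

3.81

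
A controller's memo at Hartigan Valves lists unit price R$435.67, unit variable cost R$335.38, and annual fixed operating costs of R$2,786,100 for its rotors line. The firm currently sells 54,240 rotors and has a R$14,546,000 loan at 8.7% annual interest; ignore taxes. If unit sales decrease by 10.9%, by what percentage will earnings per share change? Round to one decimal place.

-42.7%

At 54,240 units, contribution = 54,240 × R$100.29 = R$5,439,729.60.
Operating income = contribution − fixed costs = R$5,439,729.60 − R$2,786,100 = R$2,653,629.60.
After interest of R$1,265,502.00, pre-tax earnings = R$1,388,127.60.
Degree of combined leverage = contribution ÷ (EBIT − I) = R$5,439,729.60 ÷ R$1,388,127.60 = 3.9188.
EPS therefore changes by 3.9188 × (-10.9%) = -42.7%.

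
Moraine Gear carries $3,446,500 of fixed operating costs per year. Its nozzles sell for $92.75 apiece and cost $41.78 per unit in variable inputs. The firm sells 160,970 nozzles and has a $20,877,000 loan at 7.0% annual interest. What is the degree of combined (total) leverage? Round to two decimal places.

Total contribution margin = 160,970 × $50.97 = $8,204,640.90.
Subtracting fixed costs: EBIT = $8,204,640.90 − $3,446,500 = $4,758,140.90. Interest = $1,461,390.00, so EBIT − I = $3,296,750.90.
DCL = contribution ÷ (EBIT − I) = $8,204,640.90 ÷ $3,296,750.90 = 2.4887.

2.49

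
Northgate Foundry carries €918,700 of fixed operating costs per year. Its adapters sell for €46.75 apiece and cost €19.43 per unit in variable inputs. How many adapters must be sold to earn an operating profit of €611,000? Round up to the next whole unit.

Contribution margin per unit = €46.75 − €19.43 = €27.32.
Required volume = (fixed costs + target profit) ÷ CM = (€918,700 + €611,000) ÷ €27.32 = 55,991.95, so 55,992 adapters.

55,992 adapters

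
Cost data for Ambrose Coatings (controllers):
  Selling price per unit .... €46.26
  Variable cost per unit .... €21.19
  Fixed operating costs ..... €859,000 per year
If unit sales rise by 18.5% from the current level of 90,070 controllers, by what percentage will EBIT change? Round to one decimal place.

+29.9%

Contribution at this volume is 90,070 × €25.07 = €2,258,054.90.
Subtracting fixed costs: EBIT = €2,258,054.90 − €859,000 = €1,399,054.90.
Degree of operating leverage = €2,258,054.90 / €1,399,054.90 = 1.6140.
%ΔEBIT = DOL × %ΔSales = 1.6140 × +18.5% = +29.9%.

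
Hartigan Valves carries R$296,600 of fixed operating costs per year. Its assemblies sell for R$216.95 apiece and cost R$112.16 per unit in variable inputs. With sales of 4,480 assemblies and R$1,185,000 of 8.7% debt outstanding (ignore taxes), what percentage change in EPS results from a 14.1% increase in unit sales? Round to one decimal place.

At 4,480 units, contribution = 4,480 × R$104.79 = R$469,459.20.
Operating income = contribution − fixed costs = R$469,459.20 − R$296,600 = R$172,859.20.
After interest of R$103,095.00, pre-tax earnings = R$69,764.20.
DCL = total CM / (EBIT − I) = R$469,459.20 / R$69,764.20 = 6.7292.
EPS therefore changes by 6.7292 × (+14.1%) = +94.9%.

+94.9%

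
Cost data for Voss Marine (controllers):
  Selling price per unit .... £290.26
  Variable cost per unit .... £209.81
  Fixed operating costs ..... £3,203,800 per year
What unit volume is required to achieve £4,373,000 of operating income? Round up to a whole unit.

94,181 controllers

Each unit contributes £290.26 − £209.81 = £80.45.
Required volume = (fixed costs + target profit) ÷ CM = (£3,203,800 + £4,373,000) ÷ £80.45 = 94,180.24, so 94,181 controllers.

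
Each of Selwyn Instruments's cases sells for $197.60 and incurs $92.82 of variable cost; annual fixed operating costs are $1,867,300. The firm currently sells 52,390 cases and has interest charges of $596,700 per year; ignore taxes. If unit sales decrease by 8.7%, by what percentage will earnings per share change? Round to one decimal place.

-15.8%

At 52,390 units, contribution = 52,390 × $104.78 = $5,489,424.20.
Operating income = contribution − fixed costs = $5,489,424.20 − $1,867,300 = $3,622,124.20.
Interest = $596,700.00, so EBIT − I = $3,025,424.20.
Degree of combined leverage = contribution ÷ (EBIT − I) = $5,489,424.20 ÷ $3,025,424.20 = 1.8144.
%ΔEPS = DCL × %ΔSales = 1.8144 × -8.7% = -15.8%.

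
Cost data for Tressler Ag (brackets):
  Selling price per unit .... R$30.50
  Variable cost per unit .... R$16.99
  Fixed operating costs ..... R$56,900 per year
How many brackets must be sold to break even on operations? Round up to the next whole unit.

Unit CM = price − variable cost = R$30.50 − R$16.99 = R$13.51.
Units to break even: R$56,900 ÷ R$13.51 = 4,211.70, rounded up to 4,212.

4,212 brackets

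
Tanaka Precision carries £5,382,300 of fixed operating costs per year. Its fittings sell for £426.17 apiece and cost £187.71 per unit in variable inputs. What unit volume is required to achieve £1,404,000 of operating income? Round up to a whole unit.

Each unit contributes £426.17 − £187.71 = £238.46.
Need Q such that Q × £238.46 − £5,382,300 = £1,404,000, i.e. Q = £6,786,300 / £238.46 = 28,458.86 → 28,459.

28,459 fittings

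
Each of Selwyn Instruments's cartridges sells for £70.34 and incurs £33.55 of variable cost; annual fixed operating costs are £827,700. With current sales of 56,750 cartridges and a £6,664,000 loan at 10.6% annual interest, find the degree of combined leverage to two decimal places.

Contribution at this volume is 56,750 × £36.79 = £2,087,832.50.
Subtracting fixed costs: EBIT = £2,087,832.50 − £827,700 = £1,260,132.50. Interest = £706,384.00, so EBIT − I = £553,748.50.
Degree of total leverage = total CM / (EBIT − interest) = £2,087,832.50 / £553,748.50 = 3.7704.

3.77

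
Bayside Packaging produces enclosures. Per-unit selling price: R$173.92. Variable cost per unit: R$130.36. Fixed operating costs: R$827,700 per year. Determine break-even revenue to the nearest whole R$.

CM per unit = R$173.92 − R$130.36 = R$43.56; CM ratio = R$43.56 / R$173.92 = 0.2505.
Break-even revenue = fixed costs × price ÷ CM = R$827,700 × R$173.92 ÷ R$43.56 = R$3,304,720.

R$3,304,720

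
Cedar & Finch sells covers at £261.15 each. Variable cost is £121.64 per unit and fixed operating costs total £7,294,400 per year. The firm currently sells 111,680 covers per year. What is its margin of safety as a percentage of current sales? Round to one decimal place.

Unit CM = price − variable cost = £261.15 − £121.64 = £139.51. Break-even units = £7,294,400 ÷ £139.51 = 52,285.86; break-even revenue = 52,285.86 × £261.15 = £13,654,451.72.
Current sales = 111,680 × £261.15 = £29,165,232.00.
Margin of safety = (£29,165,232.00 − £13,654,451.72) ÷ £29,165,232.00 = 53.2%.

53.2%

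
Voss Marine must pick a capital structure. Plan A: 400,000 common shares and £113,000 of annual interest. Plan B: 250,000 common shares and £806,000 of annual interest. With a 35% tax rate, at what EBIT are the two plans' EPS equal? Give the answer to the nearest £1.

At indifference, (EBIT − 113,000)(1 − t)/400,000 = (EBIT − 806,000)(1 − t)/250,000.
Cancelling (1 − t) and cross-multiplying: 250,000·(EBIT − 113,000) = 400,000·(EBIT − 806,000).
EBIT × (400,000 − 250,000) = 806,000 × 400,000 − 113,000 × 250,000 = 294,150,000,000, so EBIT = 294,150,000,000 ÷ 150,000 = 1,961,000.00.

£1,961,000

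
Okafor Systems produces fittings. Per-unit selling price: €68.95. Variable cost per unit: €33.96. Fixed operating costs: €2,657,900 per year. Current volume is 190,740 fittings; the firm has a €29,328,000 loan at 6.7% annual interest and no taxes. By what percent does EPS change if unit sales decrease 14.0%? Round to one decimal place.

-45.6%

Total contribution margin = 190,740 × €34.99 = €6,673,992.60.
Operating income = contribution − fixed costs = €6,673,992.60 − €2,657,900 = €4,016,092.60.
Interest = €1,964,976.00, so EBIT − I = €2,051,116.60.
Degree of combined leverage = contribution ÷ (EBIT − I) = €6,673,992.60 ÷ €2,051,116.60 = 3.2538.
EPS therefore changes by 3.2538 × (-14.0%) = -45.6%.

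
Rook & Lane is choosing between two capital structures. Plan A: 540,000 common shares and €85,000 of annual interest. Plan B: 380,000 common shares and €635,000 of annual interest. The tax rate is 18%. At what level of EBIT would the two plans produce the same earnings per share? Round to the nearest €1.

€1,941,250

Set EPS_A = EPS_B: (EBIT − €85,000)(1 − 0.18) ÷ 540,000 = (EBIT − €635,000)(1 − 0.18) ÷ 380,000.
Cancelling (1 − t) and cross-multiplying: 380,000·(EBIT − 85,000) = 540,000·(EBIT − 635,000).
EBIT × (540,000 − 380,000) = 635,000 × 540,000 − 85,000 × 380,000 = 310,600,000,000, so EBIT = 310,600,000,000 ÷ 160,000 = 1,941,250.00.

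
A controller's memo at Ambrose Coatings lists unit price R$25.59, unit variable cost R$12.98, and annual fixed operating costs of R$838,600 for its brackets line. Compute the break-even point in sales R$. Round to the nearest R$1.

R$1,701,806

Contribution margin per unit = R$25.59 − R$12.98 = R$12.61, a CM ratio of R$12.61 ÷ R$25.59 = 0.4928.
Break-even revenue = fixed costs × price ÷ CM = R$838,600 × R$25.59 ÷ R$12.61 = R$1,701,806.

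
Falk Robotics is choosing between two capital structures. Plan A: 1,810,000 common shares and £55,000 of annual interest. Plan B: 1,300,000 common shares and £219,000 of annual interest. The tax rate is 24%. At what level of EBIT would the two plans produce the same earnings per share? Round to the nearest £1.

£637,039

At indifference, (EBIT − 55,000)(1 − t)/1,810,000 = (EBIT − 219,000)(1 − t)/1,300,000.
The (1 − t) factor cancels: (EBIT − 55,000) × 1,300,000 = (EBIT − 219,000) × 1,810,000.
Solving, EBIT = (219,000·1,810,000 − 55,000·1,300,000) / (1,810,000 − 1,300,000) = 324,890,000,000 / 510,000 = 637,039.22.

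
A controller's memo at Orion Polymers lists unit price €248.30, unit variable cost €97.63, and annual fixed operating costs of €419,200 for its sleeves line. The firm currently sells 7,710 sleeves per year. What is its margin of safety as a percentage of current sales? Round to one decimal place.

63.9%

Contribution margin per unit = €248.30 − €97.63 = €150.67. Break-even units = €419,200 ÷ €150.67 = 2,782.24; break-even revenue = 2,782.24 × €248.30 = €690,830.03.
Actual sales revenue = 7,710 × €248.30 = €1,914,393.00.
Margin of safety = (€1,914,393.00 − €690,830.03) ÷ €1,914,393.00 = 63.9%.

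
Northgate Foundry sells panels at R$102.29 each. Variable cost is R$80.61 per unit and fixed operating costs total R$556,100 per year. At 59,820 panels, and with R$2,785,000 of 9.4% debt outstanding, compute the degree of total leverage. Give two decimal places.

Contribution at this volume is 59,820 × R$21.68 = R$1,296,897.60.
Subtracting fixed costs: EBIT = R$1,296,897.60 − R$556,100 = R$740,797.60. Interest = R$261,790.00, so EBIT − I = R$479,007.60.
Degree of total leverage = total CM / (EBIT − interest) = R$1,296,897.60 / R$479,007.60 = 2.7075.

2.71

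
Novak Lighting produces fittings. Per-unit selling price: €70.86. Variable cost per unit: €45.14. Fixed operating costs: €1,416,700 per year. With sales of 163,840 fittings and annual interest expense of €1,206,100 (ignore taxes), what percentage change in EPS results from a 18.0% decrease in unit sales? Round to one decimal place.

At 163,840 units, contribution = 163,840 × €25.72 = €4,213,964.80.
Operating income = contribution − fixed costs = €4,213,964.80 − €1,416,700 = €2,797,264.80.
Interest = €1,206,100.00, so EBIT − I = €1,591,164.80.
Degree of combined leverage = contribution ÷ (EBIT − I) = €4,213,964.80 ÷ €1,591,164.80 = 2.6484.
%ΔEPS = DCL × %ΔSales = 2.6484 × -18.0% = -47.7%.

-47.7%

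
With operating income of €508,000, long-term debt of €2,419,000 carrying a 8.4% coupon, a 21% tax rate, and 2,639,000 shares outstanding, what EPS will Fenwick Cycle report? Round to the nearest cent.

Pre-tax income = €508,000 − €203,196.00 = €304,804.00.
Net income = €304,804.00 × (1 − 0.21) = €240,795.16.
EPS = €240,795.16 ÷ 2,639,000 = €0.09.

€0.09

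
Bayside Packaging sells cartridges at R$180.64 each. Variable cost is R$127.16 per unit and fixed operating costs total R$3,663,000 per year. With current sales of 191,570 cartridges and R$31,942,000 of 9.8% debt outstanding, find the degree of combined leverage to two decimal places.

At 191,570 units, contribution = 191,570 × R$53.48 = R$10,245,163.60.
Subtracting fixed costs: EBIT = R$10,245,163.60 − R$3,663,000 = R$6,582,163.60. Interest = R$3,130,316.00, so EBIT − I = R$3,451,847.60.
Degree of total leverage = total CM / (EBIT − interest) = R$10,245,163.60 / R$3,451,847.60 = 2.9680.

2.97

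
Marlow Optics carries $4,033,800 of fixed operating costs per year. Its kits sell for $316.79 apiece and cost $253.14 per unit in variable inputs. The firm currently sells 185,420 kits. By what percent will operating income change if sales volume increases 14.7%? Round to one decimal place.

+22.3%

Total contribution margin = 185,420 × $63.65 = $11,801,983.00.
Operating income = contribution − fixed costs = $11,801,983.00 − $4,033,800 = $7,768,183.00.
So DOL = total CM / EBIT = $11,801,983.00 / $7,768,183.00 = 1.5193.
Operating income changes by 1.5193 × +14.7% = +22.3%.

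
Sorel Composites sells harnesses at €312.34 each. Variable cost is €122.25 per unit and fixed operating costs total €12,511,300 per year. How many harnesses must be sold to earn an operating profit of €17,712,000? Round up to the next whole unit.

Each unit contributes €312.34 − €122.25 = €190.09.
Need Q such that Q × €190.09 − €12,511,300 = €17,712,000, i.e. Q = €30,223,300 / €190.09 = 158,994.69 → 158,995.

158,995 harnesses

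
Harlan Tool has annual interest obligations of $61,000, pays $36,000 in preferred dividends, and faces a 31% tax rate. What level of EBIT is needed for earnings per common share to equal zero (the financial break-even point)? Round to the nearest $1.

Grossing the preferred dividend up to pre-tax terms: $36,000 / (1 − 0.31) = $52,173.91.
Financial break-even EBIT = interest + D_p ÷ (1 − t) = $61,000 + $52,173.91 = $113,173.91.

$113,174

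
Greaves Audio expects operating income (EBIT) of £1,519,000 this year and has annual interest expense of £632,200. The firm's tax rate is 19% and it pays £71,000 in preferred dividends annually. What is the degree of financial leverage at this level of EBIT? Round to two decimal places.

1.90

Interest = £632,200.00.
Preferred dividends grossed up pre-tax: £71,000 / (1 − 0.19) = £87,654.32.
DFL = EBIT ÷ [EBIT − I − D_p/(1−t)] = £1,519,000 ÷ [£1,519,000 − £632,200.00 − £87,654.32] = £1,519,000 ÷ £799,145.68 = 1.9008.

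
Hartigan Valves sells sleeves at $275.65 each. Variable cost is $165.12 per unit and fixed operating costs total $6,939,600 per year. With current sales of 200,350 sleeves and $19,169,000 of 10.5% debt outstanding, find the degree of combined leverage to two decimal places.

1.68

Contribution at this volume is 200,350 × $110.53 = $22,144,685.50.
EBIT = $22,144,685.50 − $6,939,600 = $15,205,085.50. Interest = $2,012,745.00, so EBIT − I = $13,192,340.50.
Degree of total leverage = total CM / (EBIT − interest) = $22,144,685.50 / $13,192,340.50 = 1.6786.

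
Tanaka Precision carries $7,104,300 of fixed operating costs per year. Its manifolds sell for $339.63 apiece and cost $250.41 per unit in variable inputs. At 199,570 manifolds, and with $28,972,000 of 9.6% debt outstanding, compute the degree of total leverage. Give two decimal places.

At 199,570 units, contribution = 199,570 × $89.22 = $17,805,635.40.
EBIT = $17,805,635.40 − $7,104,300 = $10,701,335.40. Interest = $2,781,312.00.
DOL = $17,805,635.40 ÷ $10,701,335.40 = 1.6639; DFL = $10,701,335.40 ÷ $7,920,023.40 = 1.3512.
DCL = DOL × DFL = 1.6639 × 1.3512 = 2.2483.

2.25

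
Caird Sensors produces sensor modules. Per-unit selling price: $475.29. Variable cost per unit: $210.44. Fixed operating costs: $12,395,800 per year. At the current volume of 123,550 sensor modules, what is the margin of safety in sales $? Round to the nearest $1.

$36,477,036

Each unit contributes $475.29 − $210.44 = $264.85. Break-even units = $12,395,800 ÷ $264.85 = 46,803.10; break-even revenue = 46,803.10 × $475.29 = $22,245,043.54.
Actual sales revenue = 123,550 × $475.29 = $58,722,079.50.
Margin of safety = $58,722,079.50 − $22,245,043.54 = $36,477,036.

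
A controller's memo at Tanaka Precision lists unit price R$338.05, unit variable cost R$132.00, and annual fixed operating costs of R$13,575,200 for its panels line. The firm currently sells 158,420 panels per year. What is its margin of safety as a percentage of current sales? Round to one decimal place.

58.4%

Unit CM = price − variable cost = R$338.05 − R$132.00 = R$206.05. Break-even units = R$13,575,200 ÷ R$206.05 = 65,883.04; break-even revenue = 65,883.04 × R$338.05 = R$22,271,761.03.
Actual sales revenue = 158,420 × R$338.05 = R$53,553,881.00.
Margin of safety = (R$53,553,881.00 − R$22,271,761.03) ÷ R$53,553,881.00 = 58.4%.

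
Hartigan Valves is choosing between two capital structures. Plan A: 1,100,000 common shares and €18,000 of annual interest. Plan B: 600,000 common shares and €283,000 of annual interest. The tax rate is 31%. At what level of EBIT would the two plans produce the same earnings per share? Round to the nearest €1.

Set EPS_A = EPS_B: (EBIT − €18,000)(1 − 0.31) ÷ 1,100,000 = (EBIT − €283,000)(1 − 0.31) ÷ 600,000.
The (1 − t) factor cancels: (EBIT − 18,000) × 600,000 = (EBIT − 283,000) × 1,100,000.
EBIT × (1,100,000 − 600,000) = 283,000 × 1,100,000 − 18,000 × 600,000 = 300,500,000,000, so EBIT = 300,500,000,000 ÷ 500,000 = 601,000.00.

€601,000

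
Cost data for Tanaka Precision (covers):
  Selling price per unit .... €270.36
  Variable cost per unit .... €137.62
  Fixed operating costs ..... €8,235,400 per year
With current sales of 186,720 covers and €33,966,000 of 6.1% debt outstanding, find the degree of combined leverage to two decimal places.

Total contribution margin = 186,720 × €132.74 = €24,785,212.80.
EBIT = €24,785,212.80 − €8,235,400 = €16,549,812.80. Interest = €2,071,926.00, so EBIT − I = €14,477,886.80.
Degree of total leverage = total CM / (EBIT − interest) = €24,785,212.80 / €14,477,886.80 = 1.7119.

1.71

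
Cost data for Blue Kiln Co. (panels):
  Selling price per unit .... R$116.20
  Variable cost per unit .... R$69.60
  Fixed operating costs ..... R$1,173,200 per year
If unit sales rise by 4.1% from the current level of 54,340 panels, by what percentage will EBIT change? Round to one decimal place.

+7.6%

Contribution at this volume is 54,340 × R$46.60 = R$2,532,244.00.
EBIT = R$2,532,244.00 − R$1,173,200 = R$1,359,044.00.
Degree of operating leverage = R$2,532,244.00 / R$1,359,044.00 = 1.8633.
Operating income changes by 1.8633 × +4.1% = +7.6%.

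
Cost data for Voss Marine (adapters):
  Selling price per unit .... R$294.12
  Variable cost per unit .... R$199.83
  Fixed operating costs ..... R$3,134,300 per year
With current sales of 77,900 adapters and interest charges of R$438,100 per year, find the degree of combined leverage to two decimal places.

1.95

Total contribution margin = 77,900 × R$94.29 = R$7,345,191.00.
EBIT = R$7,345,191.00 − R$3,134,300 = R$4,210,891.00. Interest = R$438,100.00.
DOL = R$7,345,191.00 ÷ R$4,210,891.00 = 1.7443; DFL = R$4,210,891.00 ÷ R$3,772,791.00 = 1.1161.
DCL = DOL × DFL = 1.7443 × 1.1161 = 1.9468.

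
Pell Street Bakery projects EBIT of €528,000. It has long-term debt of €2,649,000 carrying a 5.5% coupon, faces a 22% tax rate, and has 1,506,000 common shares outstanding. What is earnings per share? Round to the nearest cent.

€0.20

Interest = €145,695.00, so EBT = €528,000 − €145,695.00 = €382,305.00.
Net income = €382,305.00 × (1 − 0.22) = €298,197.90.
Per share: €298,197.90 / 1,506,000 shares = €0.20.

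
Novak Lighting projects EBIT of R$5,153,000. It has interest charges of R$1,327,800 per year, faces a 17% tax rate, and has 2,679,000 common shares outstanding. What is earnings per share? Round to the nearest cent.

Interest = R$1,327,800.00, so EBT = R$5,153,000 − R$1,327,800.00 = R$3,825,200.00.
Net income = R$3,825,200.00 × (1 − 0.17) = R$3,174,916.00.
Per share: R$3,174,916.00 / 2,679,000 shares = R$1.19.

R$1.19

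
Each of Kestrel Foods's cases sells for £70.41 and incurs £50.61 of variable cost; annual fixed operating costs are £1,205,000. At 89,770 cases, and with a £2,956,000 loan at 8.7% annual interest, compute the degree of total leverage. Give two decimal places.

5.64

Total contribution margin = 89,770 × £19.80 = £1,777,446.00.
Subtracting fixed costs: EBIT = £1,777,446.00 − £1,205,000 = £572,446.00. Interest = £257,172.00, so EBIT − I = £315,274.00.
Degree of total leverage = total CM / (EBIT − interest) = £1,777,446.00 / £315,274.00 = 5.6378.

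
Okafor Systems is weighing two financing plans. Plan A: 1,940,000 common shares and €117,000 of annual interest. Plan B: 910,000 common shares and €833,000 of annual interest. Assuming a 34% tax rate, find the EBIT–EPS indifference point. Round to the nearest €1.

€1,465,583

Set EPS_A = EPS_B: (EBIT − €117,000)(1 − 0.34) ÷ 1,940,000 = (EBIT − €833,000)(1 − 0.34) ÷ 910,000.
Cancelling (1 − t) and cross-multiplying: 910,000·(EBIT − 117,000) = 1,940,000·(EBIT − 833,000).
EBIT × (1,940,000 − 910,000) = 833,000 × 1,940,000 − 117,000 × 910,000 = 1,509,550,000,000, so EBIT = 1,509,550,000,000 ÷ 1,030,000 = 1,465,582.52.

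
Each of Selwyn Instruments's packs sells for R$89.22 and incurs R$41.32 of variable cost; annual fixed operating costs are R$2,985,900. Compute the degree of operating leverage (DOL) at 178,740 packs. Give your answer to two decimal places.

1.54

Total contribution margin = 178,740 × R$47.90 = R$8,561,646.00.
EBIT = R$8,561,646.00 − R$2,985,900 = R$5,575,746.00.
Degree of operating leverage = R$8,561,646.00 / R$5,575,746.00 = 1.5355.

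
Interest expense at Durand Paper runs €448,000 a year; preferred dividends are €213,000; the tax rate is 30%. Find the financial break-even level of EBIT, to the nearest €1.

Grossing the preferred dividend up to pre-tax terms: €213,000 / (1 − 0.30) = €304,285.71.
EPS = 0 when EBIT covers interest plus the pre-tax preferred burden: €448,000 + €304,285.71 = €752,285.71.

€752,286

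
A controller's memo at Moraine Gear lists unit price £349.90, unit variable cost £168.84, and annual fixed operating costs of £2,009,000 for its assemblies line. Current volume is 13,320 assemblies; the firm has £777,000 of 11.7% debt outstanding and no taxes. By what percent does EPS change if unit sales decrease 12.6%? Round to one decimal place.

-97.5%

Contribution at this volume is 13,320 × £181.06 = £2,411,719.20.
Subtracting fixed costs: EBIT = £2,411,719.20 − £2,009,000 = £402,719.20.
Interest = £90,909.00, so EBIT − I = £311,810.20.
Degree of combined leverage = contribution ÷ (EBIT − I) = £2,411,719.20 ÷ £311,810.20 = 7.7346.
%ΔEPS = DCL × %ΔSales = 7.7346 × -12.6% = -97.5%.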